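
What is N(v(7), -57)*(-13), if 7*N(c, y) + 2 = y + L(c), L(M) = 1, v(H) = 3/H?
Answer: 754/7 ≈ 107.71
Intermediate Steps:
N(c, y) = -⅐ + y/7 (N(c, y) = -2/7 + (y + 1)/7 = -2/7 + (1 + y)/7 = -2/7 + (⅐ + y/7) = -⅐ + y/7)
N(v(7), -57)*(-13) = (-⅐ + (⅐)*(-57))*(-13) = (-⅐ - 57/7)*(-13) = -58/7*(-13) = 754/7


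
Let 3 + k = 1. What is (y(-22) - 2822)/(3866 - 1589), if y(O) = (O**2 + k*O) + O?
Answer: -772/759 ≈ -1.0171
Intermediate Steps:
k = -2 (k = -3 + 1 = -2)
y(O) = O**2 - O (y(O) = (O**2 - 2*O) + O = O**2 - O)
(y(-22) - 2822)/(3866 - 1589) = (-22*(-1 - 22) - 2822)/(3866 - 1589) = (-22*(-23) - 2822)/2277 = (506 - 2822)*(1/2277) = -2316*1/2277 = -772/759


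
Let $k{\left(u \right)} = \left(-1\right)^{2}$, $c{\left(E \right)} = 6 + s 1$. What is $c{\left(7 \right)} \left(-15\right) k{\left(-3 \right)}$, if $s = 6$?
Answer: $-180$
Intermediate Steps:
$c{\left(E \right)} = 12$ ($c{\left(E \right)} = 6 + 6 \cdot 1 = 6 + 6 = 12$)
$k{\left(u \right)} = 1$
$c{\left(7 \right)} \left(-15\right) k{\left(-3 \right)} = 12 \left(-15\right) 1 = \left(-180\right) 1 = -180$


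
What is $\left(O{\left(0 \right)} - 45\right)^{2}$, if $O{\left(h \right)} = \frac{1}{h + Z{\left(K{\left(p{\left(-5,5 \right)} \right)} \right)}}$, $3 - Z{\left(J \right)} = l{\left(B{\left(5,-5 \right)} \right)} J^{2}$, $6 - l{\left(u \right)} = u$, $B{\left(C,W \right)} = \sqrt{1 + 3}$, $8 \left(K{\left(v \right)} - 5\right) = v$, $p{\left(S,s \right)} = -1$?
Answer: $\frac{4395822601}{2169729} \approx 2026.0$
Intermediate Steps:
$K{\left(v \right)} = 5 + \frac{v}{8}$
$B{\left(C,W \right)} = 2$ ($B{\left(C,W \right)} = \sqrt{4} = 2$)
$l{\left(u \right)} = 6 - u$
$Z{\left(J \right)} = 3 - 4 J^{2}$ ($Z{\left(J \right)} = 3 - \left(6 - 2\right) J^{2} = 3 - 4 J^{2}$)
$O{\left(h \right)} = \frac{1}{- \frac{1473}{16} + h}$ ($O{\left(h \right)} = \frac{1}{h + \left(3 - 4 \left(5 + \frac{1}{8} \left(-1\right)\right)^{2}\right)} = \frac{1}{h + \left(3 - 4 \left(5 - \frac{1}{8}\right)^{2}\right)} = \frac{1}{h + \left(3 - 4 \left(\frac{39}{8}\right)^{2}\right)} = \frac{1}{h + \left(3 - \frac{1521}{16}\right)} = \frac{1}{h - \frac{1473}{16}} = \frac{1}{- \frac{1473}{16} + h}$)
$\left(O{\left(0 \right)} - 45\right)^{2} = \left(\frac{16}{-1473 + 16 \cdot 0} - 45\right)^{2} = \left(\frac{16}{-1473 + 0} - 45\right)^{2} = \left(\frac{16}{-1473} - 45\right)^{2} = \left(16 \left(- \frac{1}{1473}\right) - 45\right)^{2} = \left(- \frac{16}{1473} - 45\right)^{2} = \left(- \frac{66301}{1473}\right)^{2} = \frac{4395822601}{2169729}$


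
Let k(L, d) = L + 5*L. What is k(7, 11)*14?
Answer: 588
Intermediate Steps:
k(L, d) = 6*L
k(7, 11)*14 = (6*7)*14 = 42*14 = 588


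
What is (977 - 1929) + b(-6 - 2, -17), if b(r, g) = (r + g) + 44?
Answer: -933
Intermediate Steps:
b(r, g) = 44 + g + r (b(r, g) = (g + r) + 44 = 44 + g + r)
(977 - 1929) + b(-6 - 2, -17) = (977 - 1929) + (44 - 17 + (-6 - 2)) = -952 + (44 - 17 - 8) = -952 + 19 = -933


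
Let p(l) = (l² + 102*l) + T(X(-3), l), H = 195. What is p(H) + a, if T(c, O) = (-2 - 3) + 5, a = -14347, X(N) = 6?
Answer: 43568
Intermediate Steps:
T(c, O) = 0 (T(c, O) = -5 + 5 = 0)
p(l) = l² + 102*l (p(l) = (l² + 102*l) + 0 = l² + 102*l)
p(H) + a = 195*(102 + 195) - 14347 = 195*297 - 14347 = 57915 - 14347 = 43568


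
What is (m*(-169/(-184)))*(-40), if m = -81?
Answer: 68445/23 ≈ 2975.9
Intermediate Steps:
(m*(-169/(-184)))*(-40) = -(-13689)/(-184)*(-40) = -(-13689)*(-1)/184*(-40) = -81*169/184*(-40) = -13689/184*(-40) = 68445/23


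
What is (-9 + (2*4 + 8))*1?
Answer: 7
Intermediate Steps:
(-9 + (2*4 + 8))*1 = (-9 + (8 + 8))*1 = (-9 + 16)*1 = 7*1 = 7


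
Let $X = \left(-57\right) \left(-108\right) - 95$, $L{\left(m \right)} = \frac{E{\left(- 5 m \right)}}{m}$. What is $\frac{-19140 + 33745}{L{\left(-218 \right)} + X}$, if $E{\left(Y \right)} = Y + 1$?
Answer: $\frac{3183890}{1320207} \approx 2.4117$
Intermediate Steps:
$E{\left(Y \right)} = 1 + Y$
$L{\left(m \right)} = \frac{1 - 5 m}{m}$
$X = 6061$ ($X = 6156 - 95 = 6061$)
$\frac{-19140 + 33745}{L{\left(-218 \right)} + X} = \frac{-19140 + 33745}{\left(-5 + \frac{1}{-218}\right) + 6061} = \frac{14605}{\left(-5 - \frac{1}{218}\right) + 6061} = \frac{14605}{- \frac{1091}{218} + 6061} = \frac{14605}{\frac{1320207}{218}} = 14605 \cdot \frac{218}{1320207} = \frac{3183890}{1320207}$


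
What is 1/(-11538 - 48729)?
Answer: -1/60267 ≈ -1.6593e-5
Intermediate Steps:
1/(-11538 - 48729) = 1/(-60267) = -1/60267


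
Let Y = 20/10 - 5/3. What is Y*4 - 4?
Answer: -8/3 ≈ -2.6667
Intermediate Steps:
Y = 1/3 (Y = 20*(1/10) - 5*1/3 = 2 - 5/3 = 1/3 ≈ 0.33333)
Y*4 - 4 = (1/3)*4 - 4 = 4/3 - 4 = -8/3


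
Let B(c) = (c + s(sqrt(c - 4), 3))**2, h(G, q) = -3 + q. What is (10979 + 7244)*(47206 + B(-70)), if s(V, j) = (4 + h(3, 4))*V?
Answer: 915815088 - 12756100*I*sqrt(74) ≈ 9.1582e+8 - 1.0973e+8*I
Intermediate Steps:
s(V, j) = 5*V (s(V, j) = (4 + (-3 + 4))*V = (4 + 1)*V = 5*V)
B(c) = (c + 5*sqrt(-4 + c))**2 (B(c) = (c + 5*sqrt(c - 4))**2 = (c + 5*sqrt(-4 + c))**2)
(10979 + 7244)*(47206 + B(-70)) = (10979 + 7244)*(47206 + (-70 + 5*sqrt(-4 - 70))**2) = 18223*(47206 + (-70 + 5*sqrt(-74))**2) = 18223*(47206 + (-70 + 5*(I*sqrt(74)))**2) = 18223*(47206 + (-70 + 5*I*sqrt(74))**2) = 860234938 + 18223*(-70 + 5*I*sqrt(74))**2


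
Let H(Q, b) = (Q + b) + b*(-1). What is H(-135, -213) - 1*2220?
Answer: -2355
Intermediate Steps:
H(Q, b) = Q (H(Q, b) = (Q + b) - b = Q)
H(-135, -213) - 1*2220 = -135 - 1*2220 = -135 - 2220 = -2355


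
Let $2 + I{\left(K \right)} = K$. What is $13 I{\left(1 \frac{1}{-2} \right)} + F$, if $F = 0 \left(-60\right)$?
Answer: $- \frac{65}{2} \approx -32.5$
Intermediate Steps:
$I{\left(K \right)} = -2 + K$
$F = 0$
$13 I{\left(1 \frac{1}{-2} \right)} + F = 13 \left(-2 + 1 \frac{1}{-2}\right) + 0 = 13 \left(-2 + 1 \left(- \frac{1}{2}\right)\right) + 0 = 13 \left(-2 - \frac{1}{2}\right) + 0 = 13 \left(- \frac{5}{2}\right) + 0 = - \frac{65}{2} + 0 = - \frac{65}{2}$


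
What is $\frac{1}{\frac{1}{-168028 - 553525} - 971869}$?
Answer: $- \frac{721553}{701254992558} \approx -1.0289 \cdot 10^{-6}$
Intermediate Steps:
$\frac{1}{\frac{1}{-168028 - 553525} - 971869} = \frac{1}{\frac{1}{-721553} - 971869} = \frac{1}{- \frac{1}{721553} - 971869} = \frac{1}{- \frac{701254992558}{721553}} = - \frac{721553}{701254992558}$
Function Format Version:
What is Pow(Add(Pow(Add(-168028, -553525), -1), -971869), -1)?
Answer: Rational(-721553, 701254992558) ≈ -1.0289e-6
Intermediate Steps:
Pow(Add(Pow(Add(-168028, -553525), -1), -971869), -1) = Pow(Add(Pow(-721553, -1), -971869), -1) = Pow(Add(Rational(-1, 721553), -971869), -1) = Pow(Rational(-701254992558, 721553), -1) = Rational(-721553, 701254992558)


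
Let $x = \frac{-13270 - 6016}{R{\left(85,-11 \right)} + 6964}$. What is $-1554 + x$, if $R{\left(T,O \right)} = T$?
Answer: $- \frac{10973432}{7049} \approx -1556.7$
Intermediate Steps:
$x = - \frac{19286}{7049}$ ($x = \frac{-13270 - 6016}{85 + 6964} = - \frac{19286}{7049} \approx -2.736$)
$-1554 + x = -1554 - \frac{19286}{7049} = - \frac{10973432}{7049}$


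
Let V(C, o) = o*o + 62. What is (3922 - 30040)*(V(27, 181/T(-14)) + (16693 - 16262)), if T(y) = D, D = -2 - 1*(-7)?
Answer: -1177556148/25 ≈ -4.7102e+7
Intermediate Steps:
D = 5 (D = -2 + 7 = 5)
T(y) = 5
V(C, o) = 62 + o² (V(C, o) = o² + 62 = 62 + o²)
(3922 - 30040)*(V(27, 181/T(-14)) + (16693 - 16262)) = (3922 - 30040)*((62 + (181/5)²) + (16693 - 16262)) = -26118*((62 + (181*(⅕))²) + 431) = -26118*((62 + (181/5)²) + 431) = -26118*((62 + 32761/25) + 431) = -26118*(34311/25 + 431) = -26118*45086/25 = -1177556148/25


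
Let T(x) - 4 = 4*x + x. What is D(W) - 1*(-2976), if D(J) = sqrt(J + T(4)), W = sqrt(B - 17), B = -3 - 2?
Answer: 2976 + sqrt(24 + I*sqrt(22)) ≈ 2980.9 + 0.47647*I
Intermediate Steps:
B = -5
W = I*sqrt(22) (W = sqrt(-5 - 17) = sqrt(-22) = I*sqrt(22) ≈ 4.6904*I)
T(x) = 4 + 5*x (T(x) = 4 + (4*x + x) = 4 + 5*x)
D(J) = sqrt(24 + J) (D(J) = sqrt(J + (4 + 5*4)) = sqrt(J + (4 + 20)) = sqrt(J + 24) = sqrt(24 + J))
D(W) - 1*(-2976) = sqrt(24 + I*sqrt(22)) - 1*(-2976) = sqrt(24 + I*sqrt(22)) + 2976 = 2976 + sqrt(24 + I*sqrt(22))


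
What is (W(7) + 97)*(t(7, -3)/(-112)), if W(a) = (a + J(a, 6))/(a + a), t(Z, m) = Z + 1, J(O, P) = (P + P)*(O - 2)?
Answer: -1425/196 ≈ -7.2704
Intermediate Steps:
J(O, P) = 2*P*(-2 + O) (J(O, P) = (2*P)*(-2 + O) = 2*P*(-2 + O))
t(Z, m) = 1 + Z
W(a) = (-24 + 13*a)/(2*a) (W(a) = (a + 2*6*(-2 + a))/(a + a) = (a + (-24 + 12*a))/((2*a)) = (-24 + 13*a)*(1/(2*a)) = (-24 + 13*a)/(2*a))
(W(7) + 97)*(t(7, -3)/(-112)) = ((13/2 - 12/7) + 97)*((1 + 7)/(-112)) = ((13/2 - 12*⅐) + 97)*(8*(-1/112)) = ((13/2 - 12/7) + 97)*(-1/14) = (67/14 + 97)*(-1/14) = (1425/14)*(-1/14) = -1425/196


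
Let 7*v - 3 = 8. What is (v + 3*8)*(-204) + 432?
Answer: -33492/7 ≈ -4784.6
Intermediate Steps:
v = 11/7 (v = 3/7 + (⅐)*8 = 3/7 + 8/7 = 11/7 ≈ 1.5714)
(v + 3*8)*(-204) + 432 = (11/7 + 3*8)*(-204) + 432 = (11/7 + 24)*(-204) + 432 = (179/7)*(-204) + 432 = -36516/7 + 432 = -33492/7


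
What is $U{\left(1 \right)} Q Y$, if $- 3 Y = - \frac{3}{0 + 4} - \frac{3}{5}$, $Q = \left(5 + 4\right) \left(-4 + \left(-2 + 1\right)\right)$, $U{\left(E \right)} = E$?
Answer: $- \frac{81}{4} \approx -20.25$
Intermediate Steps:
$Q = -45$ ($Q = 9 \left(-4 - 1\right) = 9 \left(-5\right) = -45$)
$Y = \frac{9}{20}$ ($Y = - \frac{- \frac{3}{0 + 4} - \frac{3}{5}}{3} = - \frac{- \frac{3}{4} - \frac{3}{5}}{3} = \left(- \frac{1}{3}\right) \left(- \frac{27}{20}\right) = \frac{9}{20} \approx 0.45$)
$U{\left(1 \right)} Q Y = 1 \left(-45\right) \frac{9}{20} = \left(-45\right) \frac{9}{20} = - \frac{81}{4}$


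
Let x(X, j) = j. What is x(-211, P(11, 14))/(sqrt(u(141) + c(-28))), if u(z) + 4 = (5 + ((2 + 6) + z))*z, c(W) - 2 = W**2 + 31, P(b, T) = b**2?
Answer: 121*sqrt(2503)/7509 ≈ 0.80618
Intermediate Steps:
c(W) = 33 + W**2 (c(W) = 2 + (W**2 + 31) = 2 + (31 + W**2) = 33 + W**2)
u(z) = -4 + z*(13 + z) (u(z) = -4 + (5 + ((2 + 6) + z))*z = -4 + (5 + (8 + z))*z = -4 + (13 + z)*z = -4 + z*(13 + z))
x(-211, P(11, 14))/(sqrt(u(141) + c(-28))) = 11**2/(sqrt((-4 + 141**2 + 13*141) + (33 + (-28)**2))) = 121/(sqrt((-4 + 19881 + 1833) + (33 + 784))) = 121/(sqrt(21710 + 817)) = 121/(sqrt(22527)) = 121/((3*sqrt(2503))) = 121*(sqrt(2503)/7509) = 121*sqrt(2503)/7509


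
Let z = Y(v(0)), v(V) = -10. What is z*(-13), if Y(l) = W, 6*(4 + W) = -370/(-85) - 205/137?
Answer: 640159/13974 ≈ 45.811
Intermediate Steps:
W = -49243/13974 (W = -4 + (-370/(-85) - 205/137)/6 = -4 + (-370*(-1/85) - 205*1/137)/6 = -4 + (74/17 - 205/137)/6 = -4 + (⅙)*(6653/2329) = -4 + 6653/13974 = -49243/13974 ≈ -3.5239)
Y(l) = -49243/13974
z = -49243/13974 ≈ -3.5239
z*(-13) = -49243/13974*(-13) = 640159/13974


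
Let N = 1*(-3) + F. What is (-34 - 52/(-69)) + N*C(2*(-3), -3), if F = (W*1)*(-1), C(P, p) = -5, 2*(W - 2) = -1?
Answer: -1483/138 ≈ -10.746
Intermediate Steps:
W = 3/2 (W = 2 + (½)*(-1) = 2 - ½ = 3/2 ≈ 1.5000)
F = -3/2 (F = ((3/2)*1)*(-1) = (3/2)*(-1) = -3/2 ≈ -1.5000)
N = -9/2 (N = 1*(-3) - 3/2 = -3 - 3/2 = -9/2 ≈ -4.5000)
(-34 - 52/(-69)) + N*C(2*(-3), -3) = (-34 - 52/(-69)) - 9/2*(-5) = (-34 - 52*(-1/69)) + 45/2 = (-34 + 52/69) + 45/2 = -2294/69 + 45/2 = -1483/138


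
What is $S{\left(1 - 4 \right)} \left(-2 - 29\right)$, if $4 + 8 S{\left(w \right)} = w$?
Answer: $\frac{217}{8} \approx 27.125$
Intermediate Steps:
$S{\left(w \right)} = - \frac{1}{2} + \frac{w}{8}$
$S{\left(1 - 4 \right)} \left(-2 - 29\right) = \left(- \frac{1}{2} + \frac{1 - 4}{8}\right) \left(-2 - 29\right) = \left(- \frac{1}{2} + \frac{1 - 4}{8}\right) \left(-31\right) = \left(- \frac{1}{2} + \frac{1}{8} \left(-3\right)\right) \left(-31\right) = \left(- \frac{1}{2} - \frac{3}{8}\right) \left(-31\right) = \left(- \frac{7}{8}\right) \left(-31\right) = \frac{217}{8}$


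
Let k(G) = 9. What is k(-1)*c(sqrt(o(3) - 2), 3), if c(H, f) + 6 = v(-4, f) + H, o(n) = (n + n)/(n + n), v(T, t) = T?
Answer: -90 + 9*I ≈ -90.0 + 9.0*I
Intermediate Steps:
o(n) = 1 (o(n) = (2*n)/((2*n)) = (2*n)*(1/(2*n)) = 1)
c(H, f) = -10 + H (c(H, f) = -6 + (-4 + H) = -10 + H)
k(-1)*c(sqrt(o(3) - 2), 3) = 9*(-10 + sqrt(1 - 2)) = 9*(-10 + sqrt(-1)) = 9*(-10 + I) = -90 + 9*I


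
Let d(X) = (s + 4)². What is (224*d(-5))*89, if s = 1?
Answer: 498400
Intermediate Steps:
d(X) = 25 (d(X) = (1 + 4)² = 5² = 25)
(224*d(-5))*89 = (224*25)*89 = 5600*89 = 498400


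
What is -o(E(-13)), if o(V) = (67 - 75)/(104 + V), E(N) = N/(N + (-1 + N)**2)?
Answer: 1464/19019 ≈ 0.076976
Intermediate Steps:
o(V) = -8/(104 + V)
-o(E(-13)) = -(-8)/(104 - 13/(-13 + (-1 - 13)**2)) = -(-8)/(104 - 13/(-13 + (-14)**2)) = -(-8)/(104 - 13/(-13 + 196)) = -(-8)/(104 - 13/183) = -(-8)/19019/183 = -(-8)*183/19019 = -1*(-1464/19019) = 1464/19019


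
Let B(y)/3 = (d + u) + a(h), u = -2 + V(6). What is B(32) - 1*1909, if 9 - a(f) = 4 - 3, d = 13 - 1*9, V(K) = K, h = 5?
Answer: -1861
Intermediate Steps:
d = 4 (d = 13 - 9 = 4)
u = 4 (u = -2 + 6 = 4)
a(f) = 8 (a(f) = 9 - (4 - 3) = 9 - 1*1 = 9 - 1 = 8)
B(y) = 48 (B(y) = 3*((4 + 4) + 8) = 3*(8 + 8) = 3*16 = 48)
B(32) - 1*1909 = 48 - 1*1909 = 48 - 1909 = -1861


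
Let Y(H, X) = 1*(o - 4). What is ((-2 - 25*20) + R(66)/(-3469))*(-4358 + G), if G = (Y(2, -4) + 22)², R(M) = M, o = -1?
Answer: 7086179776/3469 ≈ 2.0427e+6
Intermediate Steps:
Y(H, X) = -5 (Y(H, X) = 1*(-1 - 4) = 1*(-5) = -5)
G = 289 (G = (-5 + 22)² = 17² = 289)
((-2 - 25*20) + R(66)/(-3469))*(-4358 + G) = ((-2 - 25*20) + 66/(-3469))*(-4358 + 289) = ((-2 - 500) + 66*(-1/3469))*(-4069) = (-502 - 66/3469)*(-4069) = -1741504/3469*(-4069) = 7086179776/3469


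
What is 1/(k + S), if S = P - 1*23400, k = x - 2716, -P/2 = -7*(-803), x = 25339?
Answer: -1/12019 ≈ -8.3202e-5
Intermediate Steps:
P = -11242 (P = -(-14)*(-803) = -2*5621 = -11242)
k = 22623 (k = 25339 - 2716 = 22623)
S = -34642 (S = -11242 - 1*23400 = -11242 - 23400 = -34642)
1/(k + S) = 1/(22623 - 34642) = 1/(-12019) = -1/12019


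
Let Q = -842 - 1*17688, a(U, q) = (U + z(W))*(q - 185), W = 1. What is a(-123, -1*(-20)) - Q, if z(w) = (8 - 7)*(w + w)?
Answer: 38495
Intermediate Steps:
z(w) = 2*w (z(w) = 1*(2*w) = 2*w)
a(U, q) = (-185 + q)*(2 + U) (a(U, q) = (U + 2*1)*(q - 185) = (U + 2)*(-185 + q) = (2 + U)*(-185 + q) = (-185 + q)*(2 + U))
Q = -18530 (Q = -842 - 17688 = -18530)
a(-123, -1*(-20)) - Q = (-370 - 185*(-123) + 2*(-1*(-20)) - (-123)*(-20)) - 1*(-18530) = (-370 + 22755 + 2*20 - 123*20) + 18530 = (-370 + 22755 + 40 - 2460) + 18530 = 19965 + 18530 = 38495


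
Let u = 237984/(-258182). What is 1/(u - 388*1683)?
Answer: -129091/84297058356 ≈ -1.5314e-6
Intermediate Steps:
u = -118992/129091 (u = 237984*(-1/258182) = -118992/129091 ≈ -0.92177)
1/(u - 388*1683) = 1/(-118992/129091 - 388*1683) = 1/(-118992/129091 - 653004) = 1/(-84297058356/129091) = -129091/84297058356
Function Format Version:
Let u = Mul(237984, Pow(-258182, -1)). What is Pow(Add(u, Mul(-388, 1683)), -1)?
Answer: Rational(-129091, 84297058356) ≈ -1.5314e-6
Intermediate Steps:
u = Rational(-118992, 129091) (u = Mul(237984, Rational(-1, 258182)) = Rational(-118992, 129091) ≈ -0.92177)
Pow(Add(u, Mul(-388, 1683)), -1) = Pow(Add(Rational(-118992, 129091), Mul(-388, 1683)), -1) = Pow(Add(Rational(-118992, 129091), -653004), -1) = Pow(Rational(-84297058356, 129091), -1) = Rational(-129091, 84297058356)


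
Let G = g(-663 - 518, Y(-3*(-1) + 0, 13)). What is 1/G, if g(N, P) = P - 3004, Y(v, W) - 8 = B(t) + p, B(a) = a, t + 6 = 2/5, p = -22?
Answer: -5/15118 ≈ -0.00033073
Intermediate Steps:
t = -28/5 (t = -6 + 2/5 = -28/5 ≈ -5.6000)
Y(v, W) = -98/5 (Y(v, W) = 8 + (-28/5 - 22) = 8 - 138/5 = -98/5)
g(N, P) = -3004 + P
G = -15118/5 (G = -3004 - 98/5 = -15118/5 ≈ -3023.6)
1/G = 1/(-15118/5) = -5/15118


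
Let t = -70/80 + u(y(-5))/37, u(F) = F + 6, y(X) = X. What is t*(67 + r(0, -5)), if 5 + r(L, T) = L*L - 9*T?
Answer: -26857/296 ≈ -90.733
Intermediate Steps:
r(L, T) = -5 + L**2 - 9*T (r(L, T) = -5 + (L*L - 9*T) = -5 + (L**2 - 9*T) = -5 + L**2 - 9*T)
u(F) = 6 + F
t = -251/296 (t = -70/80 + (6 - 5)/37 = -70*1/80 + 1*(1/37) = -7/8 + 1/37 = -251/296 ≈ -0.84797)
t*(67 + r(0, -5)) = -251*(67 + (-5 + 0**2 - 9*(-5)))/296 = -251*(67 + (-5 + 0 + 45))/296 = -251*(67 + 40)/296 = -251/296*107 = -26857/296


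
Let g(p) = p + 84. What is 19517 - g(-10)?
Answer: 19443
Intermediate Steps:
g(p) = 84 + p
19517 - g(-10) = 19517 - (84 - 10) = 19517 - 1*74 = 19517 - 74 = 19443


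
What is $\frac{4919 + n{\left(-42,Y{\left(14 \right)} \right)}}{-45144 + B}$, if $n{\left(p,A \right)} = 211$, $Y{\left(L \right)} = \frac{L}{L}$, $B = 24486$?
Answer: $- \frac{855}{3443} \approx -0.24833$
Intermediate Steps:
$Y{\left(L \right)} = 1$
$\frac{4919 + n{\left(-42,Y{\left(14 \right)} \right)}}{-45144 + B} = \frac{4919 + 211}{-45144 + 24486} = \frac{5130}{-20658} = 5130 \left(- \frac{1}{20658}\right) = - \frac{855}{3443}$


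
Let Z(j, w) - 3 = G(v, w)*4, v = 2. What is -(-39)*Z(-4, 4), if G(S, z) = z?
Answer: 741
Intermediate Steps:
Z(j, w) = 3 + 4*w (Z(j, w) = 3 + w*4 = 3 + 4*w)
-(-39)*Z(-4, 4) = -(-39)*(3 + 4*4) = -(-39)*(3 + 16) = -(-39)*19 = -13*(-57) = 741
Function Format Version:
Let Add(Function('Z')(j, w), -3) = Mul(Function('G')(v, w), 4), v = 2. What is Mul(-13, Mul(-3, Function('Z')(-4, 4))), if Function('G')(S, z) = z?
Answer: 741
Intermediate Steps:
Function('Z')(j, w) = Add(3, Mul(4, w)) (Function('Z')(j, w) = Add(3, Mul(w, 4)) = Add(3, Mul(4, w)))
Mul(-13, Mul(-3, Function('Z')(-4, 4))) = Mul(-13, Mul(-3, Add(3, Mul(4, 4)))) = Mul(-13, Mul(-3, Add(3, 16))) = Mul(-13, Mul(-3, 19)) = Mul(-13, -57) = 741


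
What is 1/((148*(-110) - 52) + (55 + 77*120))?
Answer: -1/7037 ≈ -0.00014211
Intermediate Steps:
1/((148*(-110) - 52) + (55 + 77*120)) = 1/((-16280 - 52) + (55 + 9240)) = 1/(-16332 + 9295) = 1/(-7037) = -1/7037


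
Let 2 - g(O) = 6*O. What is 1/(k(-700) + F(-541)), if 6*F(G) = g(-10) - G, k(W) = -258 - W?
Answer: 2/1085 ≈ 0.0018433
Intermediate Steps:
g(O) = 2 - 6*O
F(G) = 31/3 - G/6 (F(G) = ((2 - 6*(-10)) - G)/6 = ((2 + 60) - G)/6 = (62 - G)/6 = 31/3 - G/6)
1/(k(-700) + F(-541)) = 1/((-258 - 1*(-700)) + (31/3 - ⅙*(-541))) = 1/((-258 + 700) + (31/3 + 541/6)) = 1/(442 + 201/2) = 1/(1085/2) = 2/1085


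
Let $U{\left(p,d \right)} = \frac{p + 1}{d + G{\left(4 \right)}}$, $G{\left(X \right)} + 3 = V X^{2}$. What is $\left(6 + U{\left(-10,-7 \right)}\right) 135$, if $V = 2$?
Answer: $\frac{16605}{22} \approx 754.77$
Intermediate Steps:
$G{\left(X \right)} = -3 + 2 X^{2}$
$U{\left(p,d \right)} = \frac{1 + p}{29 + d}$ ($U{\left(p,d \right)} = \frac{p + 1}{d - \left(3 - 2 \cdot 4^{2}\right)} = \frac{1 + p}{d + \left(-3 + 2 \cdot 16\right)} = \frac{1 + p}{d + \left(-3 + 32\right)} = \frac{1 + p}{d + 29} = \frac{1 + p}{29 + d}$)
$\left(6 + U{\left(-10,-7 \right)}\right) 135 = \left(6 + \frac{1 - 10}{29 - 7}\right) 135 = \left(6 + \frac{1}{22} \left(-9\right)\right) 135 = \left(6 - \frac{9}{22}\right) 135 = \frac{123}{22} \cdot 135 = \frac{16605}{22}$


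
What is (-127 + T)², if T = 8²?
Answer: 3969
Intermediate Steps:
T = 64
(-127 + T)² = (-127 + 64)² = (-63)² = 3969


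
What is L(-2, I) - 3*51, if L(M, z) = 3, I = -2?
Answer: -150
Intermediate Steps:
L(-2, I) - 3*51 = 3 - 3*51 = 3 - 153 = -150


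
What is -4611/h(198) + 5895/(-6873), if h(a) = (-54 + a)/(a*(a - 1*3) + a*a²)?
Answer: -4578235167309/18328 ≈ -2.4979e+8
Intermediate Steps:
h(a) = (-54 + a)/(a³ + a*(-3 + a)) (h(a) = (-54 + a)/(a*(a - 3) + a³) = (-54 + a)/(a*(-3 + a) + a³) = (-54 + a)/(a³ + a*(-3 + a)))
-4611/h(198) + 5895/(-6873) = -4611*198*(-3 + 198 + 198²)/(-54 + 198) + 5895/(-6873) = -4611/((1/198)*144/(-3 + 198 + 39204)) + 5895*(-1/6873) = -4611/((1/198)*144/39399) - 1965/2291 = -4611/((1/198)*(1/39399)*144) - 1965/2291 = -4611/8/433389 - 1965/2291 = -4611*433389/8 - 1965/2291 = -1998356679/8 - 1965/2291 = -4578235167309/18328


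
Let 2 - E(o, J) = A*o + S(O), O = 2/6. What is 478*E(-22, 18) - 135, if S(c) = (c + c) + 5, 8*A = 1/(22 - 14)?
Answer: -82721/48 ≈ -1723.4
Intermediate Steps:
O = ⅓ (O = 2*(⅙) = ⅓ ≈ 0.33333)
A = 1/64 (A = 1/(8*(22 - 14)) = (⅛)/8 = (⅛)*(⅛) = 1/64 ≈ 0.015625)
S(c) = 5 + 2*c (S(c) = 2*c + 5 = 5 + 2*c)
E(o, J) = -11/3 - o/64 (E(o, J) = 2 - (o/64 + (5 + 2*(⅓))) = 2 - (o/64 + (5 + ⅔)) = 2 - (o/64 + 17/3) = 2 - (17/3 + o/64) = 2 + (-17/3 - o/64) = -11/3 - o/64)
478*E(-22, 18) - 135 = 478*(-11/3 - 1/64*(-22)) - 135 = 478*(-11/3 + 11/32) - 135 = 478*(-319/96) - 135 = -76241/48 - 135 = -82721/48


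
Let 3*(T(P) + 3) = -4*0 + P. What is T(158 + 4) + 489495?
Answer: 489546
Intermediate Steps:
T(P) = -3 + P/3 (T(P) = -3 + (-4*0 + P)/3 = -3 + (0 + P)/3 = -3 + P/3)
T(158 + 4) + 489495 = (-3 + (158 + 4)/3) + 489495 = (-3 + (⅓)*162) + 489495 = (-3 + 54) + 489495 = 51 + 489495 = 489546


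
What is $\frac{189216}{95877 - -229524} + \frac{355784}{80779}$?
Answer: $\frac{43685716216}{8761855793} \approx 4.9859$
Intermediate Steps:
$\frac{189216}{95877 - -229524} + \frac{355784}{80779} = \frac{189216}{95877 + 229524} + 355784 \cdot \frac{1}{80779} = \frac{189216}{325401} + \frac{355784}{80779} = 189216 \cdot \frac{1}{325401} + \frac{355784}{80779} = \frac{63072}{108467} + \frac{355784}{80779} = \frac{43685716216}{8761855793}$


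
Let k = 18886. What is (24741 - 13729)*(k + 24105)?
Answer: 473416892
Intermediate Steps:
(24741 - 13729)*(k + 24105) = (24741 - 13729)*(18886 + 24105) = 11012*42991 = 473416892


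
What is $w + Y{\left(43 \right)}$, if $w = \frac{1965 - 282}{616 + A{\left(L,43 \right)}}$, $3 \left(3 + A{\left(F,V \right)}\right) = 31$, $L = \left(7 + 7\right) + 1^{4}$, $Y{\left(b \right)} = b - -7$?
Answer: $\frac{527}{10} \approx 52.7$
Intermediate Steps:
$Y{\left(b \right)} = 7 + b$ ($Y{\left(b \right)} = b + 7 = 7 + b$)
$L = 15$ ($L = 14 + 1 = 15$)
$A{\left(F,V \right)} = \frac{22}{3}$ ($A{\left(F,V \right)} = -3 + \frac{1}{3} \cdot 31 = -3 + \frac{31}{3} = \frac{22}{3}$)
$w = \frac{27}{10}$ ($w = \frac{1965 - 282}{616 + \frac{22}{3}} = \frac{1683}{\frac{1870}{3}} = 1683 \cdot \frac{3}{1870} = \frac{27}{10} \approx 2.7$)
$w + Y{\left(43 \right)} = \frac{27}{10} + \left(7 + 43\right) = \frac{27}{10} + 50 = \frac{527}{10}$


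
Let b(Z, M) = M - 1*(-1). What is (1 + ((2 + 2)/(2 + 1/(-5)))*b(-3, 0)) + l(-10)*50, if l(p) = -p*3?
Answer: 13529/9 ≈ 1503.2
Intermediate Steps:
l(p) = -3*p
b(Z, M) = 1 + M (b(Z, M) = M + 1 = 1 + M)
(1 + ((2 + 2)/(2 + 1/(-5)))*b(-3, 0)) + l(-10)*50 = (1 + ((2 + 2)/(2 + 1/(-5)))*(1 + 0)) - 3*(-10)*50 = (1 + (4/(2 + 1*(-⅕)))*1) + 30*50 = (1 + (4/(2 - ⅕))*1) + 1500 = (1 + (4/(9/5))*1) + 1500 = (1 + (4*(5/9))*1) + 1500 = (1 + (20/9)*1) + 1500 = (1 + 20/9) + 1500 = 29/9 + 1500 = 13529/9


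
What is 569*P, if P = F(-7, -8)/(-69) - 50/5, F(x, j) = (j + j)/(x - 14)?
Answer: -8253914/1449 ≈ -5696.3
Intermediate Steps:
F(x, j) = 2*j/(-14 + x) (F(x, j) = (2*j)/(-14 + x) = 2*j/(-14 + x))
P = -14506/1449 (P = (2*(-8)/(-14 - 7))/(-69) - 50/5 = (2*(-8)/(-21))*(-1/69) - 50*⅕ = (2*(-8)*(-1/21))*(-1/69) - 10 = (16/21)*(-1/69) - 10 = -16/1449 - 10 = -14506/1449 ≈ -10.011)
569*P = 569*(-14506/1449) = -8253914/1449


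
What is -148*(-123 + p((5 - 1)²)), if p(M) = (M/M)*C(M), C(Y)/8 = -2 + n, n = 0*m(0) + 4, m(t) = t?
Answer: 15836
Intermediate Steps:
n = 4 (n = 0*0 + 4 = 0 + 4 = 4)
C(Y) = 16 (C(Y) = 8*(-2 + 4) = 8*2 = 16)
p(M) = 16 (p(M) = (M/M)*16 = 1*16 = 16)
-148*(-123 + p((5 - 1)²)) = -148*(-123 + 16) = -148*(-107) = 15836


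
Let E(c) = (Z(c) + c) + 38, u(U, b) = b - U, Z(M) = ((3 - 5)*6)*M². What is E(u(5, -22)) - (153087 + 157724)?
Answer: -319548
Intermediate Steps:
Z(M) = -12*M² (Z(M) = (-2*6)*M² = -12*M²)
E(c) = 38 + c - 12*c² (E(c) = (-12*c² + c) + 38 = (c - 12*c²) + 38 = 38 + c - 12*c²)
E(u(5, -22)) - (153087 + 157724) = (38 + (-22 - 1*5) - 12*(-22 - 1*5)²) - (153087 + 157724) = (38 + (-22 - 5) - 12*(-22 - 5)²) - 1*310811 = (38 - 27 - 12*(-27)²) - 310811 = (38 - 27 - 12*729) - 310811 = (38 - 27 - 8748) - 310811 = -8737 - 310811 = -319548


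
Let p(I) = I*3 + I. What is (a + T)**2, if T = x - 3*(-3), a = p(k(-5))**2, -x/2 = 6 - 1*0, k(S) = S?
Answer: 157609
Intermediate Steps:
p(I) = 4*I (p(I) = 3*I + I = 4*I)
x = -12 (x = -2*(6 - 1*0) = -2*(6 + 0) = -2*6 = -12)
a = 400 (a = (4*(-5))**2 = (-20)**2 = 400)
T = -3 (T = -12 - 3*(-3) = -12 + 9 = -3)
(a + T)**2 = (400 - 3)**2 = 397**2 = 157609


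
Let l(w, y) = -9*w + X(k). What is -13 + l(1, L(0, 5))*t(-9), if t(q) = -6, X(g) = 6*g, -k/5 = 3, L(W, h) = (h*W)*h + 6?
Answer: 581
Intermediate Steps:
L(W, h) = 6 + W*h² (L(W, h) = (W*h)*h + 6 = W*h² + 6 = 6 + W*h²)
k = -15 (k = -5*3 = -15)
l(w, y) = -90 - 9*w (l(w, y) = -9*w + 6*(-15) = -9*w - 90 = -90 - 9*w)
-13 + l(1, L(0, 5))*t(-9) = -13 + (-90 - 9*1)*(-6) = -13 + (-90 - 9)*(-6) = -13 - 99*(-6) = -13 + 594 = 581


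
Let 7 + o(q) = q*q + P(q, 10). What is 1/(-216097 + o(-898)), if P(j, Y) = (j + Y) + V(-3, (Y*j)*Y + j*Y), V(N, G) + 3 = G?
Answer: 1/490629 ≈ 2.0382e-6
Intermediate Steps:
V(N, G) = -3 + G
P(j, Y) = -3 + Y + j + Y*j + j*Y² (P(j, Y) = (j + Y) + (-3 + ((Y*j)*Y + j*Y)) = (Y + j) + (-3 + (j*Y² + Y*j)) = (Y + j) + (-3 + (Y*j + j*Y²)) = (Y + j) + (-3 + Y*j + j*Y²) = -3 + Y + j + Y*j + j*Y²)
o(q) = q² + 111*q (o(q) = -7 + (q*q + (-3 + 10 + q + 10*q*(1 + 10))) = -7 + (q² + (-3 + 10 + q + 10*q*11)) = -7 + (q² + (-3 + 10 + q + 110*q)) = -7 + (q² + (7 + 111*q)) = -7 + (7 + q² + 111*q) = q² + 111*q)
1/(-216097 + o(-898)) = 1/(-216097 - 898*(111 - 898)) = 1/(-216097 - 898*(-787)) = 1/(-216097 + 706726) = 1/490629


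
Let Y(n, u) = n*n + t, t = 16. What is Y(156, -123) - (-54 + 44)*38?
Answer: 24732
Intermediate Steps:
Y(n, u) = 16 + n**2 (Y(n, u) = n*n + 16 = n**2 + 16 = 16 + n**2)
Y(156, -123) - (-54 + 44)*38 = (16 + 156**2) - (-54 + 44)*38 = (16 + 24336) - (-10)*38 = 24352 - 1*(-380) = 24352 + 380 = 24732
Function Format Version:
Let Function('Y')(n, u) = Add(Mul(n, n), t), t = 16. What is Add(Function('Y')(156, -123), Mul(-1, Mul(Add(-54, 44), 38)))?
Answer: 24732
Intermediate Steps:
Function('Y')(n, u) = Add(16, Pow(n, 2)) (Function('Y')(n, u) = Add(Mul(n, n), 16) = Add(Pow(n, 2), 16) = Add(16, Pow(n, 2)))
Add(Function('Y')(156, -123), Mul(-1, Mul(Add(-54, 44), 38))) = Add(Add(16, Pow(156, 2)), Mul(-1, Mul(Add(-54, 44), 38))) = Add(Add(16, 24336), Mul(-1, Mul(-10, 38))) = Add(24352, Mul(-1, -380)) = Add(24352, 380) = 24732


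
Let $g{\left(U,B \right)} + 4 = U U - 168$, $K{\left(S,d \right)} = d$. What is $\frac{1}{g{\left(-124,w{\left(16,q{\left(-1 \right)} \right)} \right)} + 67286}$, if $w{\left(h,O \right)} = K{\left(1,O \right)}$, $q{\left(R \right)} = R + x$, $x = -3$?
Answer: $\frac{1}{82490} \approx 1.2123 \cdot 10^{-5}$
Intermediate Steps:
$q{\left(R \right)} = -3 + R$ ($q{\left(R \right)} = R - 3 = -3 + R$)
$w{\left(h,O \right)} = O$
$g{\left(U,B \right)} = -172 + U^{2}$ ($g{\left(U,B \right)} = -4 + \left(U U - 168\right) = -4 + \left(U^{2} - 168\right) = -4 + \left(-168 + U^{2}\right) = -172 + U^{2}$)
$\frac{1}{g{\left(-124,w{\left(16,q{\left(-1 \right)} \right)} \right)} + 67286} = \frac{1}{\left(-172 + \left(-124\right)^{2}\right) + 67286} = \frac{1}{\left(-172 + 15376\right) + 67286} = \frac{1}{15204 + 67286} = \frac{1}{82490}$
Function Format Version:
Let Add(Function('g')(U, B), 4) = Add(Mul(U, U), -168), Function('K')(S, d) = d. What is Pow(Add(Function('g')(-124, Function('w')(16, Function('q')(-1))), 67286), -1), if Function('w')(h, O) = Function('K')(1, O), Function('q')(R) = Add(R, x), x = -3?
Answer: Rational(1, 82490) ≈ 1.2123e-5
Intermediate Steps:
Function('q')(R) = Add(-3, R) (Function('q')(R) = Add(R, -3) = Add(-3, R))
Function('w')(h, O) = O
Function('g')(U, B) = Add(-172, Pow(U, 2)) (Function('g')(U, B) = Add(-4, Add(Mul(U, U), -168)) = Add(-4, Add(Pow(U, 2), -168)) = Add(-4, Add(-168, Pow(U, 2))) = Add(-172, Pow(U, 2)))
Pow(Add(Function('g')(-124, Function('w')(16, Function('q')(-1))), 67286), -1) = Pow(Add(Add(-172, Pow(-124, 2)), 67286), -1) = Pow(Add(Add(-172, 15376), 67286), -1) = Pow(Add(15204, 67286), -1) = Pow(82490, -1) = Rational(1, 82490)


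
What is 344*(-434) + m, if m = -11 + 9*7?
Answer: -149244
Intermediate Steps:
m = 52 (m = -11 + 63 = 52)
344*(-434) + m = 344*(-434) + 52 = -149296 + 52 = -149244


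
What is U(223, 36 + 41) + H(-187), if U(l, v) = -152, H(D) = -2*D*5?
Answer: 1718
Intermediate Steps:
H(D) = -10*D
U(223, 36 + 41) + H(-187) = -152 - 10*(-187) = -152 + 1870 = 1718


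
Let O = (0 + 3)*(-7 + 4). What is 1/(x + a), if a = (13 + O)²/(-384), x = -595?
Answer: -24/14281 ≈ -0.0016806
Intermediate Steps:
O = -9 (O = 3*(-3) = -9)
a = -1/24 (a = (13 - 9)²/(-384) = 4²*(-1/384) = 16*(-1/384) = -1/24 ≈ -0.041667)
1/(x + a) = 1/(-595 - 1/24) = 1/(-14281/24) = -24/14281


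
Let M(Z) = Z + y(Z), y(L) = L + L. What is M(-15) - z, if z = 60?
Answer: -105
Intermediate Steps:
y(L) = 2*L
M(Z) = 3*Z (M(Z) = Z + 2*Z = 3*Z)
M(-15) - z = 3*(-15) - 1*60 = -45 - 60 = -105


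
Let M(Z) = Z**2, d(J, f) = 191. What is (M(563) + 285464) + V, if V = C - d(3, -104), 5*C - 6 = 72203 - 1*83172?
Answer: 3000247/5 ≈ 6.0005e+5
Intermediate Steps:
C = -10963/5 (C = 6/5 + (72203 - 1*83172)/5 = 6/5 + (72203 - 83172)/5 = 6/5 + (1/5)*(-10969) = 6/5 - 10969/5 = -10963/5 ≈ -2192.6)
V = -11918/5 (V = -10963/5 - 1*191 = -10963/5 - 191 = -11918/5 ≈ -2383.6)
(M(563) + 285464) + V = (563**2 + 285464) - 11918/5 = (316969 + 285464) - 11918/5 = 602433 - 11918/5 = 3000247/5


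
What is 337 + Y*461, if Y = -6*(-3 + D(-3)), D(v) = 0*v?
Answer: 8635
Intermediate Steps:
D(v) = 0
Y = 18 (Y = -6*(-3 + 0) = -6*(-3) = 18)
337 + Y*461 = 337 + 18*461 = 337 + 8298 = 8635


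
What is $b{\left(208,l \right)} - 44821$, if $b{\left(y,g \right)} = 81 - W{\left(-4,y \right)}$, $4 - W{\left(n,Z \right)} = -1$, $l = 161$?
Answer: $-44745$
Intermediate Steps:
$W{\left(n,Z \right)} = 5$ ($W{\left(n,Z \right)} = 4 - -1 = 4 + 1 = 5$)
$b{\left(y,g \right)} = 76$ ($b{\left(y,g \right)} = 81 - 5 = 76$)
$b{\left(208,l \right)} - 44821 = 76 - 44821 = -44745$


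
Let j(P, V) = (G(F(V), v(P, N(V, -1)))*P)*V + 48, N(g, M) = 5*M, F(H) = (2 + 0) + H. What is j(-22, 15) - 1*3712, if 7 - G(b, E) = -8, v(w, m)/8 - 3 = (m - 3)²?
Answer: -8614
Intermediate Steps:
F(H) = 2 + H
v(w, m) = 24 + 8*(-3 + m)² (v(w, m) = 24 + 8*(m - 3)² = 24 + 8*(-3 + m)²)
G(b, E) = 15 (G(b, E) = 7 - 1*(-8) = 7 + 8 = 15)
j(P, V) = 48 + 15*P*V (j(P, V) = (15*P)*V + 48 = 15*P*V + 48 = 48 + 15*P*V)
j(-22, 15) - 1*3712 = (48 + 15*(-22)*15) - 1*3712 = (48 - 4950) - 3712 = -4902 - 3712 = -8614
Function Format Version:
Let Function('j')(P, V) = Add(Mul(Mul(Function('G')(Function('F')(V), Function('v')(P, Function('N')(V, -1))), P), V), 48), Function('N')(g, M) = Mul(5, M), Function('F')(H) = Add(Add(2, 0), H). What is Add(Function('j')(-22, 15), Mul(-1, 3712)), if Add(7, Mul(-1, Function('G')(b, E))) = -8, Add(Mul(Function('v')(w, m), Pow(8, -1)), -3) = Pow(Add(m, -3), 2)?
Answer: -8614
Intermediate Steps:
Function('F')(H) = Add(2, H)
Function('v')(w, m) = Add(24, Mul(8, Pow(Add(-3, m), 2))) (Function('v')(w, m) = Add(24, Mul(8, Pow(Add(m, -3), 2))) = Add(24, Mul(8, Pow(Add(-3, m), 2))))
Function('G')(b, E) = 15 (Function('G')(b, E) = Add(7, Mul(-1, -8)) = Add(7, 8) = 15)
Function('j')(P, V) = Add(48, Mul(15, P, V)) (Function('j')(P, V) = Add(Mul(Mul(15, P), V), 48) = Add(Mul(15, P, V), 48) = Add(48, Mul(15, P, V)))
Add(Function('j')(-22, 15), Mul(-1, 3712)) = Add(Add(48, Mul(15, -22, 15)), Mul(-1, 3712)) = Add(Add(48, -4950), -3712) = Add(-4902, -3712) = -8614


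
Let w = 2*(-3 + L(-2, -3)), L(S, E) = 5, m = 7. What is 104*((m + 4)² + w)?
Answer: 13000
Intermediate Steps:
w = 4 (w = 2*(-3 + 5) = 2*2 = 4)
104*((m + 4)² + w) = 104*((7 + 4)² + 4) = 104*(11² + 4) = 104*(121 + 4) = 104*125 = 13000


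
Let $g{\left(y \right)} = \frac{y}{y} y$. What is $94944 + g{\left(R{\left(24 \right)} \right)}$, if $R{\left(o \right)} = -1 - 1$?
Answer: $94942$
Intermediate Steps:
$R{\left(o \right)} = -2$
$g{\left(y \right)} = y$ ($g{\left(y \right)} = 1 y = y$)
$94944 + g{\left(R{\left(24 \right)} \right)} = 94944 - 2 = 94942$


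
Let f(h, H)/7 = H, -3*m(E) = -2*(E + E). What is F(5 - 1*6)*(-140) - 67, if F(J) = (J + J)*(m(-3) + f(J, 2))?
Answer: 2733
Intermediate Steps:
m(E) = 4*E/3 (m(E) = -(-2)*(E + E)/3 = -(-2)*2*E/3 = -(-4)*E/3 = 4*E/3)
f(h, H) = 7*H
F(J) = 20*J (F(J) = (J + J)*((4/3)*(-3) + 7*2) = (2*J)*(-4 + 14) = (2*J)*10 = 20*J)
F(5 - 1*6)*(-140) - 67 = (20*(5 - 1*6))*(-140) - 67 = (20*(5 - 6))*(-140) - 67 = (20*(-1))*(-140) - 67 = -20*(-140) - 67 = 2800 - 67 = 2733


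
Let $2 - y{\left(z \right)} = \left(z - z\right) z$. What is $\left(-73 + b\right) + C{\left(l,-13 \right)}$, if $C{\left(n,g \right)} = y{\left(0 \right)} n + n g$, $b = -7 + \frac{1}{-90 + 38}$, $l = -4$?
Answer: $- \frac{1873}{52} \approx -36.019$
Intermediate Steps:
$y{\left(z \right)} = 2$ ($y{\left(z \right)} = 2 - \left(z - z\right) z = 2 - 0 z = 2 - 0 = 2 + 0 = 2$)
$b = - \frac{365}{52}$ ($b = -7 + \frac{1}{-52} = -7 - \frac{1}{52} = - \frac{365}{52} \approx -7.0192$)
$C{\left(n,g \right)} = 2 n + g n$ ($C{\left(n,g \right)} = 2 n + n g = 2 n + g n$)
$\left(-73 + b\right) + C{\left(l,-13 \right)} = \left(-73 - \frac{365}{52}\right) - 4 \left(2 - 13\right) = - \frac{4161}{52} - -44 = - \frac{4161}{52} + 44 = - \frac{1873}{52}$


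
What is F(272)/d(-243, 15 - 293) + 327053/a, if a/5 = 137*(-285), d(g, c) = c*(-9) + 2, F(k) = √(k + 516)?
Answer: -327053/195225 + √197/1252 ≈ -1.6641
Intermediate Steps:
F(k) = √(516 + k)
d(g, c) = 2 - 9*c (d(g, c) = -9*c + 2 = 2 - 9*c)
a = -195225 (a = 5*(137*(-285)) = 5*(-39045) = -195225)
F(272)/d(-243, 15 - 293) + 327053/a = √(516 + 272)/(2 - 9*(15 - 293)) + 327053/(-195225) = √788/(2 - 9*(-278)) + 327053*(-1/195225) = (2*√197)/(2 + 2502) - 327053/195225 = (2*√197)/2504 - 327053/195225 = (2*√197)*(1/2504) - 327053/195225 = √197/1252 - 327053/195225 = -327053/195225 + √197/1252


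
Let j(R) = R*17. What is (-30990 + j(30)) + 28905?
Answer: -1575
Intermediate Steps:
j(R) = 17*R
(-30990 + j(30)) + 28905 = (-30990 + 17*30) + 28905 = (-30990 + 510) + 28905 = -30480 + 28905 = -1575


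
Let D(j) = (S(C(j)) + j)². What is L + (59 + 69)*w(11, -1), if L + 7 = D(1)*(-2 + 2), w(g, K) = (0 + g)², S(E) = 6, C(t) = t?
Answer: 15481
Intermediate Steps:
w(g, K) = g²
D(j) = (6 + j)²
L = -7 (L = -7 + (6 + 1)²*(-2 + 2) = -7 + 7²*0 = -7 + 49*0 = -7 + 0 = -7)
L + (59 + 69)*w(11, -1) = -7 + (59 + 69)*11² = -7 + 128*121 = -7 + 15488 = 15481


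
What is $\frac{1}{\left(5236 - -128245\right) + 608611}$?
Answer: $\frac{1}{742092} \approx 1.3475 \cdot 10^{-6}$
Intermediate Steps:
$\frac{1}{\left(5236 - -128245\right) + 608611} = \frac{1}{\left(5236 + 128245\right) + 608611} = \frac{1}{133481 + 608611} = \frac{1}{742092}$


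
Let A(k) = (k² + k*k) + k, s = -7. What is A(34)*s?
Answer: -16422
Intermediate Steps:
A(k) = k + 2*k² (A(k) = (k² + k²) + k = 2*k² + k = k + 2*k²)
A(34)*s = (34*(1 + 2*34))*(-7) = (34*(1 + 68))*(-7) = (34*69)*(-7) = 2346*(-7) = -16422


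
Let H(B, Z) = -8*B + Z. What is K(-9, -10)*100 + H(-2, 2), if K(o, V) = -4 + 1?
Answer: -282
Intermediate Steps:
H(B, Z) = Z - 8*B
K(o, V) = -3
K(-9, -10)*100 + H(-2, 2) = -3*100 + (2 - 8*(-2)) = -300 + (2 + 16) = -300 + 18 = -282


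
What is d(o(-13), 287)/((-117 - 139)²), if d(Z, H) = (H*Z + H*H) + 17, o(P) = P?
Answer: 78655/65536 ≈ 1.2002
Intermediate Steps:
d(Z, H) = 17 + H² + H*Z (d(Z, H) = (H*Z + H²) + 17 = (H² + H*Z) + 17 = 17 + H² + H*Z)
d(o(-13), 287)/((-117 - 139)²) = (17 + 287² + 287*(-13))/((-117 - 139)²) = (17 + 82369 - 3731)/((-256)²) = 78655/65536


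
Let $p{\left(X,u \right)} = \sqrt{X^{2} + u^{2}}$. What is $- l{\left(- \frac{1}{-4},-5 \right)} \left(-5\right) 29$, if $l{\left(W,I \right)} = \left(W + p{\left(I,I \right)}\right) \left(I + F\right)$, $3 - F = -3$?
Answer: $\frac{145}{4} + 725 \sqrt{2} \approx 1061.6$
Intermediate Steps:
$F = 6$ ($F = 3 - -3 = 3 + 3 = 6$)
$l{\left(W,I \right)} = \left(6 + I\right) \left(W + \sqrt{2} \sqrt{I^{2}}\right)$ ($l{\left(W,I \right)} = \left(W + \sqrt{I^{2} + I^{2}}\right) \left(I + 6\right) = \left(W + \sqrt{2 I^{2}}\right) \left(6 + I\right) = \left(W + \sqrt{2} \sqrt{I^{2}}\right) \left(6 + I\right) = \left(6 + I\right) \left(W + \sqrt{2} \sqrt{I^{2}}\right)$)
$- l{\left(- \frac{1}{-4},-5 \right)} \left(-5\right) 29 = - \left(6 \left(- \frac{1}{-4}\right) - 5 \left(- \frac{1}{-4}\right) + 6 \sqrt{2} \sqrt{\left(-5\right)^{2}} - 5 \sqrt{2} \sqrt{\left(-5\right)^{2}}\right) \left(-5\right) 29 = - \left(6 \left(\left(-1\right) \left(- \frac{1}{4}\right)\right) - 5 \left(\left(-1\right) \left(- \frac{1}{4}\right)\right) + 6 \sqrt{2} \sqrt{25} - 5 \sqrt{2} \sqrt{25}\right) \left(-5\right) 29 = - \left(6 \cdot \frac{1}{4} - \frac{5}{4} + 6 \sqrt{2} \cdot 5 - 5 \sqrt{2} \cdot 5\right) \left(-5\right) 29 = - \left(\frac{3}{2} - \frac{5}{4} + 30 \sqrt{2} - 25 \sqrt{2}\right) \left(-5\right) 29 = - \left(\frac{1}{4} + 5 \sqrt{2}\right) \left(-5\right) 29 = - \left(- \frac{5}{4} - 25 \sqrt{2}\right) 29 = - (- \frac{145}{4} - 725 \sqrt{2}) = \frac{145}{4} + 725 \sqrt{2}$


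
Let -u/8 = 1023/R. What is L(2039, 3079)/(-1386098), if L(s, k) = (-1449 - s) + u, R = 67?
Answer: 120940/46434283 ≈ 0.0026045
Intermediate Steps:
u = -8184/67 ≈ -122.15
L(s, k) = -105267/67 - s (L(s, k) = (-1449 - s) - 8184/67 = -105267/67 - s)
L(2039, 3079)/(-1386098) = (-105267/67 - 1*2039)/(-1386098) = (-105267/67 - 2039)*(-1/1386098) = -241880/67*(-1/1386098) = 120940/46434283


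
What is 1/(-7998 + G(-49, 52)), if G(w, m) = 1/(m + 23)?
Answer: -75/599849 ≈ -0.00012503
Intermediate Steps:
G(w, m) = 1/(23 + m)
1/(-7998 + G(-49, 52)) = 1/(-7998 + 1/(23 + 52)) = 1/(-7998 + 1/75) = 1/(-599849/75) = -75/599849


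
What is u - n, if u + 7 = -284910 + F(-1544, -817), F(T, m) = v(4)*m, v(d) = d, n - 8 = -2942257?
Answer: 2654064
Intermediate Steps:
n = -2942249 (n = 8 - 2942257 = -2942249)
F(T, m) = 4*m
u = -288185 (u = -7 + (-284910 + 4*(-817)) = -7 + (-284910 - 3268) = -7 - 288178 = -288185)
u - n = -288185 - 1*(-2942249) = -288185 + 2942249 = 2654064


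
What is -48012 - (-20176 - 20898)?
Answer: -6938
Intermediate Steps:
-48012 - (-20176 - 20898) = -48012 - 1*(-41074) = -48012 + 41074 = -6938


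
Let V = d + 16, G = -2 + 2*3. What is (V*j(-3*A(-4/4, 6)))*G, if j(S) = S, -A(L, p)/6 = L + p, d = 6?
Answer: 7920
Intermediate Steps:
A(L, p) = -6*L - 6*p (A(L, p) = -6*(L + p) = -6*L - 6*p)
G = 4 (G = -2 + 6 = 4)
V = 22 (V = 6 + 16 = 22)
(V*j(-3*A(-4/4, 6)))*G = (22*(-3*(-(-24)/4 - 6*6)))*4 = (22*(-3*(-(-24)/4 - 36)))*4 = (22*(-3*(-6*(-1) - 36)))*4 = (22*(-3*(6 - 36)))*4 = (22*(-3*(-30)))*4 = (22*90)*4 = 1980*4 = 7920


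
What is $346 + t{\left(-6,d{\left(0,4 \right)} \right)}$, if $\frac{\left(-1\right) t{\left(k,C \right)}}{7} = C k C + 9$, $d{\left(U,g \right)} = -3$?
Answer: $661$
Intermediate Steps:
$t{\left(k,C \right)} = -63 - 7 k C^{2}$ ($t{\left(k,C \right)} = - 7 \left(C k C + 9\right) = - 7 \left(k C^{2} + 9\right) = - 7 \left(9 + k C^{2}\right) = -63 - 7 k C^{2}$)
$346 + t{\left(-6,d{\left(0,4 \right)} \right)} = 346 - \left(63 - 42 \left(-3\right)^{2}\right) = 346 - \left(63 - 378\right) = 346 + \left(-63 + 378\right) = 346 + 315 = 661$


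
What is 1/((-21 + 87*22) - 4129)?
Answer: -1/2236 ≈ -0.00044723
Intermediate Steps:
1/((-21 + 87*22) - 4129) = 1/((-21 + 1914) - 4129) = 1/(1893 - 4129) = 1/(-2236) = -1/2236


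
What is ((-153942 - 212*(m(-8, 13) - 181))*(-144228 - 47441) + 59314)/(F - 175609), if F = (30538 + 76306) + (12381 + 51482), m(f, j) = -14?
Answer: -10791186026/2451 ≈ -4.4028e+6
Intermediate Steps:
F = 170707 (F = 106844 + 63863 = 170707)
((-153942 - 212*(m(-8, 13) - 181))*(-144228 - 47441) + 59314)/(F - 175609) = ((-153942 - 212*(-14 - 181))*(-144228 - 47441) + 59314)/(170707 - 175609) = ((-153942 - 212*(-195))*(-191669) + 59314)/(-4902) = ((-153942 + 41340)*(-191669) + 59314)*(-1/4902) = (-112602*(-191669) + 59314)*(-1/4902) = (21582312738 + 59314)*(-1/4902) = 21582372052*(-1/4902) = -10791186026/2451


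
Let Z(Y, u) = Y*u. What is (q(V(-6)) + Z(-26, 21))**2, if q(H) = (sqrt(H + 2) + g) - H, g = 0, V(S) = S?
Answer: 291596 - 2160*I ≈ 2.916e+5 - 2160.0*I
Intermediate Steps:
q(H) = sqrt(2 + H) - H (q(H) = (sqrt(H + 2) + 0) - H = (sqrt(2 + H) + 0) - H = sqrt(2 + H) - H)
(q(V(-6)) + Z(-26, 21))**2 = ((sqrt(2 - 6) - 1*(-6)) - 26*21)**2 = ((sqrt(-4) + 6) - 546)**2 = ((2*I + 6) - 546)**2 = ((6 + 2*I) - 546)**2 = (-540 + 2*I)**2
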